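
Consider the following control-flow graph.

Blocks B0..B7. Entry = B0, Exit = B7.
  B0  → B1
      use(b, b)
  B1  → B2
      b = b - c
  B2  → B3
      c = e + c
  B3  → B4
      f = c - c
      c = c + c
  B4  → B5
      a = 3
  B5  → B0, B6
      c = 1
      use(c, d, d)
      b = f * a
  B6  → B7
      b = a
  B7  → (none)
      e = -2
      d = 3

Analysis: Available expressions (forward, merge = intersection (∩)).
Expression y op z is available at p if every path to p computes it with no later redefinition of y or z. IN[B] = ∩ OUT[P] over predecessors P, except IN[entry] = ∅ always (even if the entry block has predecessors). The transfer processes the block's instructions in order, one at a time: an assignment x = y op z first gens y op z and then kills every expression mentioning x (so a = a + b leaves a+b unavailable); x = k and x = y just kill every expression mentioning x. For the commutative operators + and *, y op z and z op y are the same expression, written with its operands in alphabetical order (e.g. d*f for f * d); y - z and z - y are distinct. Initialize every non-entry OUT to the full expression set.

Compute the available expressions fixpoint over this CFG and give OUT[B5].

Answer: {a*f}

Working:
Fixpoint table:
  B0:   IN={}   OUT={}
  B1:   IN={}   OUT={}
  B2:   IN={}   OUT={}
  B3:   IN={}   OUT={}
  B4:   IN={}   OUT={}
  B5:   IN={}   OUT={a*f}
  B6:   IN={a*f}   OUT={a*f}
  B7:   IN={a*f}   OUT={a*f}

Merge at B5: IN[B5] = OUT[B4] = {}
Applying B5's transfer function to that IN value gives OUT[B5] (row B5 above).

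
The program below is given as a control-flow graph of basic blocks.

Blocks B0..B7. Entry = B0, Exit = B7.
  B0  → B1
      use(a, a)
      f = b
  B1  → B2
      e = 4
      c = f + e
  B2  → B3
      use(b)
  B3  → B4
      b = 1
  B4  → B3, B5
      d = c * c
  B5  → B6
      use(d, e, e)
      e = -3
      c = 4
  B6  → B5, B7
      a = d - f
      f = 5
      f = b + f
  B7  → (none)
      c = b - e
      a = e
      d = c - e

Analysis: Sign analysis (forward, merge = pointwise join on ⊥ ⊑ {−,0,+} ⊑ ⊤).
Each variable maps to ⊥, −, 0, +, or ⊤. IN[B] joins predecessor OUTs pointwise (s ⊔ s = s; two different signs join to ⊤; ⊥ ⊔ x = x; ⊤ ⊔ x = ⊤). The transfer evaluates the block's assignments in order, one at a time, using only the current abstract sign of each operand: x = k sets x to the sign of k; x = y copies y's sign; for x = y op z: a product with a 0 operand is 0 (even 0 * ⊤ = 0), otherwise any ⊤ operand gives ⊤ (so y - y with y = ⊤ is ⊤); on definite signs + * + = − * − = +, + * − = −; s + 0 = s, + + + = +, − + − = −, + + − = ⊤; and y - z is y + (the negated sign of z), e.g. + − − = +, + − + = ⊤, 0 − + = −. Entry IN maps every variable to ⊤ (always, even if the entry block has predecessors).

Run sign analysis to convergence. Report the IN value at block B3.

Answer: {a: ⊤, b: ⊤, c: ⊤, d: ⊤, e: +, f: ⊤}

Trace:
Converged values:
  B0: | IN=(all ⊤) | OUT=(all ⊤)
  B1: | IN=(all ⊤) | OUT={e:+; rest ⊤}
  B2: | IN={e:+; rest ⊤} | OUT={e:+; rest ⊤}
  B3: | IN={e:+; rest ⊤} | OUT={b:+, e:+; rest ⊤}
  B4: | IN={b:+, e:+; rest ⊤} | OUT={b:+, e:+; rest ⊤}
  B5: | IN={b:+; rest ⊤} | OUT={b:+, c:+, e:-; rest ⊤}
  B6: | IN={b:+, c:+, e:-; rest ⊤} | OUT={b:+, c:+, e:-, f:+; rest ⊤}
  B7: | IN={b:+, c:+, e:-, f:+; rest ⊤} | OUT={a:-, b:+, c:+, d:+, e:-, f:+; rest ⊤}

Merge at B3: IN[B3] = OUT[B2] ⊔ OUT[B4] = {a: ⊤, b: ⊤, c: ⊤, d: ⊤, e: +, f: ⊤}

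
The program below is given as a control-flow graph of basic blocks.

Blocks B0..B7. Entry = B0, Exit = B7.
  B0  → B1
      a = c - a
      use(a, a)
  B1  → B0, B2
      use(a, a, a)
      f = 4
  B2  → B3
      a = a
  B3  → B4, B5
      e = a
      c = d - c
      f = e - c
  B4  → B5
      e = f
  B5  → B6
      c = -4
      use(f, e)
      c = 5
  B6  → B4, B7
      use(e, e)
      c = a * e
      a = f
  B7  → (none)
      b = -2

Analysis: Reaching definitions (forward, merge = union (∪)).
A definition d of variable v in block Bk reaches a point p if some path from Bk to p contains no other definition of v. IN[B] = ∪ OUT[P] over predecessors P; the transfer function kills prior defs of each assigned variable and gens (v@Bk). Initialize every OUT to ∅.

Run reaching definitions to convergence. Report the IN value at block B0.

Converged values:
  B0:  IN={a@B0, f@B1}  OUT={a@B0, f@B1}
  B1:  IN={a@B0, f@B1}  OUT={a@B0, f@B1}
  B2:  IN={a@B0, f@B1}  OUT={a@B2, f@B1}
  B3:  IN={a@B2, f@B1}  OUT={a@B2, c@B3, e@B3, f@B3}
  B4:  IN={a@B2, a@B6, c@B3, c@B6, e@B3, e@B4, f@B3}  OUT={a@B2, a@B6, c@B3, c@B6, e@B4, f@B3}
  B5:  IN={a@B2, a@B6, c@B3, c@B6, e@B3, e@B4, f@B3}  OUT={a@B2, a@B6, c@B5, e@B3, e@B4, f@B3}
  B6:  IN={a@B2, a@B6, c@B5, e@B3, e@B4, f@B3}  OUT={a@B6, c@B6, e@B3, e@B4, f@B3}
  B7:  IN={a@B6, c@B6, e@B3, e@B4, f@B3}  OUT={a@B6, b@B7, c@B6, e@B3, e@B4, f@B3}

Merge at B0 (entry node, so the boundary value {} is joined with the incoming edge(s)): IN[B0] = {} ⊔ OUT[B1] = {a@B0, f@B1}

Answer: {a@B0, f@B1}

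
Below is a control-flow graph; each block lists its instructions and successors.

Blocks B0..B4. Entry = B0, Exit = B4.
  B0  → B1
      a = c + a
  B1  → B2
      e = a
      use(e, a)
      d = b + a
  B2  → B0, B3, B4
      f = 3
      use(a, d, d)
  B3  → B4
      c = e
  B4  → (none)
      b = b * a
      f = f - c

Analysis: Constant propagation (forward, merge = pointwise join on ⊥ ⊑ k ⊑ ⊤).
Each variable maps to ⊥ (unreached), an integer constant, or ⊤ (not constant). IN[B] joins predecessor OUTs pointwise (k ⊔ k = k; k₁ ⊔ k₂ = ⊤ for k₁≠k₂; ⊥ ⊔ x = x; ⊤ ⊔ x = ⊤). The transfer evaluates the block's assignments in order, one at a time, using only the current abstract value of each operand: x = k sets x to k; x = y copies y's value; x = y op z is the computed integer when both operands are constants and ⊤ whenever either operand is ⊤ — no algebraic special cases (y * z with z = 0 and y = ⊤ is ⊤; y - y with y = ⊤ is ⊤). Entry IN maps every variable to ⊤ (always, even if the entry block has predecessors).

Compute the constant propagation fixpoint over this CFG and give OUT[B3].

Fixpoint table:
  B0: | IN=(all ⊤) | OUT=(all ⊤)
  B1: | IN=(all ⊤) | OUT=(all ⊤)
  B2: | IN=(all ⊤) | OUT={f:3; rest ⊤}
  B3: | IN={f:3; rest ⊤} | OUT={f:3; rest ⊤}
  B4: | IN={f:3; rest ⊤} | OUT=(all ⊤)

Merge at B3: IN[B3] = OUT[B2] = {a: ⊤, b: ⊤, c: ⊤, d: ⊤, e: ⊤, f: 3}
Applying B3's transfer function to that IN value gives OUT[B3] (row B3 above).

Answer: {a: ⊤, b: ⊤, c: ⊤, d: ⊤, e: ⊤, f: 3}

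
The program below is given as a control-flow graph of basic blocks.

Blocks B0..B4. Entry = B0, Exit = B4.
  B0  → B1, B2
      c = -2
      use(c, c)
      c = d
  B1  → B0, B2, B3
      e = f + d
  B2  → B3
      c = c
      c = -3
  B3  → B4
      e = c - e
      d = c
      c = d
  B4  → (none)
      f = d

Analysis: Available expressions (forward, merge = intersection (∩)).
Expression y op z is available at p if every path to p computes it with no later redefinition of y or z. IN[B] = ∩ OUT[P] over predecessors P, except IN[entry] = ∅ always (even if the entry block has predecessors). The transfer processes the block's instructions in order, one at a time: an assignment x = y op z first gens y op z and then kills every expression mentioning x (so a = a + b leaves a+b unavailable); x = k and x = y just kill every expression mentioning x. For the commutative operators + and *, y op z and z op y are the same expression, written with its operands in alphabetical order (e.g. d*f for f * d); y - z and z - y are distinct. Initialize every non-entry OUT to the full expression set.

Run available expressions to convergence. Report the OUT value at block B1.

Fixpoint table:
  B0:  IN={}  OUT={}
  B1:  IN={}  OUT={d+f}
  B2:  IN={}  OUT={}
  B3:  IN={}  OUT={}
  B4:  IN={}  OUT={}

Merge at B1: IN[B1] = OUT[B0] = {}
Applying B1's transfer function to that IN value gives OUT[B1] (row B1 above).

Answer: {d+f}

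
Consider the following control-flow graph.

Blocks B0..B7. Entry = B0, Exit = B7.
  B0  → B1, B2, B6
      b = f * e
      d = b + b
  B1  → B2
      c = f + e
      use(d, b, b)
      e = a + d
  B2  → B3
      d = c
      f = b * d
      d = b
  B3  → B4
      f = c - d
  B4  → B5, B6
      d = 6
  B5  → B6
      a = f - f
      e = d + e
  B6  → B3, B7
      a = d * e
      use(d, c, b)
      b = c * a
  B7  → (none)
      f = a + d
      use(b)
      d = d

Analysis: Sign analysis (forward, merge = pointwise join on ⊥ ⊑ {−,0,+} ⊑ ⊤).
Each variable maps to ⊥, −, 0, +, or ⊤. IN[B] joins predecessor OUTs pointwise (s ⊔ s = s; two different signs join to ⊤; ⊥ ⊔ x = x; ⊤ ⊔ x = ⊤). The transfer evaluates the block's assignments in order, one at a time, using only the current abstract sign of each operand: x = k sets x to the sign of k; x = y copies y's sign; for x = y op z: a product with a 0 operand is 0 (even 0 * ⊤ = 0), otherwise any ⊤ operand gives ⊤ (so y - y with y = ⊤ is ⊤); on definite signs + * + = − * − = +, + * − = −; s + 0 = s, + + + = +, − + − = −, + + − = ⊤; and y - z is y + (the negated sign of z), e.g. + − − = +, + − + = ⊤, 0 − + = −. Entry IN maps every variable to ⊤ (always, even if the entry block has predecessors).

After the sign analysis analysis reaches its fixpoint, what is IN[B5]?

Answer: {a: ⊤, b: ⊤, c: ⊤, d: +, e: ⊤, f: ⊤}

Derivation:
Per-block solution:
  B0:  IN=(all ⊤)  OUT=(all ⊤)
  B1:  IN=(all ⊤)  OUT=(all ⊤)
  B2:  IN=(all ⊤)  OUT=(all ⊤)
  B3:  IN=(all ⊤)  OUT=(all ⊤)
  B4:  IN=(all ⊤)  OUT={d:+; rest ⊤}
  B5:  IN={d:+; rest ⊤}  OUT={d:+; rest ⊤}
  B6:  IN=(all ⊤)  OUT=(all ⊤)
  B7:  IN=(all ⊤)  OUT=(all ⊤)

Merge at B5: IN[B5] = OUT[B4] = {a: ⊤, b: ⊤, c: ⊤, d: +, e: ⊤, f: ⊤}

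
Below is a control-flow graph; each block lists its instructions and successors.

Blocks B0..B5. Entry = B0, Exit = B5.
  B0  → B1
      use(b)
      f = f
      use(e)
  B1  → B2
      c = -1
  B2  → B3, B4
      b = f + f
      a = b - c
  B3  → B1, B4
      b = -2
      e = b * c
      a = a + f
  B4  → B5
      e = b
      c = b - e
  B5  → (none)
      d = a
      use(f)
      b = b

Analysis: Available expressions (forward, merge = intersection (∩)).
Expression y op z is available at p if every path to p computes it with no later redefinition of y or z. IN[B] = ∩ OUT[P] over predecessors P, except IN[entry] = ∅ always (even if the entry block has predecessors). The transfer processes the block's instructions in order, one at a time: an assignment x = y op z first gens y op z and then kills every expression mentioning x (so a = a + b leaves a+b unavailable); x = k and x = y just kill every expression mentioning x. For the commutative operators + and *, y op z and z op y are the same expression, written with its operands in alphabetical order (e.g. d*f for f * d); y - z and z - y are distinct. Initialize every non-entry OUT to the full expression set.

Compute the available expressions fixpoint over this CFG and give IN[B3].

Answer: {b-c, f+f}

Working:
Fixpoint table:
  B0:   IN={}   OUT={}
  B1:   IN={}   OUT={}
  B2:   IN={}   OUT={b-c, f+f}
  B3:   IN={b-c, f+f}   OUT={b*c, f+f}
  B4:   IN={f+f}   OUT={b-e, f+f}
  B5:   IN={b-e, f+f}   OUT={f+f}

Merge at B3: IN[B3] = OUT[B2] = {b-c, f+f}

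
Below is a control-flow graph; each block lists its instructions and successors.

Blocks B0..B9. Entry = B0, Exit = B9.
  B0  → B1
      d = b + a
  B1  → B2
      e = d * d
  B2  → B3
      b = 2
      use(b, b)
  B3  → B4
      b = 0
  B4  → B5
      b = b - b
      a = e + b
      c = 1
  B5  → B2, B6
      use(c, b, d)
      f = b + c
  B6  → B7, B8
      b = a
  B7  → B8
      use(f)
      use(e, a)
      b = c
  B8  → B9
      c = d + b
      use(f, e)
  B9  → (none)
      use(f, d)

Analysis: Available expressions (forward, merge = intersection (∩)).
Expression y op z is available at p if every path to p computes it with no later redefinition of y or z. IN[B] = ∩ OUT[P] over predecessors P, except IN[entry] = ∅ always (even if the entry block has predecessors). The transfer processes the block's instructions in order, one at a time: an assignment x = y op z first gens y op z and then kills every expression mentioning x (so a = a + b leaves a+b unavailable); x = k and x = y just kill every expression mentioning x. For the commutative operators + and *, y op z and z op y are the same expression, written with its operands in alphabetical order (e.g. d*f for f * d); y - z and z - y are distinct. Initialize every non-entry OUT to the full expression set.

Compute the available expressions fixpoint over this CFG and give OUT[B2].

Converged values:
  B0: | IN={} | OUT={a+b}
  B1: | IN={a+b} | OUT={a+b, d*d}
  B2: | IN={d*d} | OUT={d*d}
  B3: | IN={d*d} | OUT={d*d}
  B4: | IN={d*d} | OUT={b+e, d*d}
  B5: | IN={b+e, d*d} | OUT={b+c, b+e, d*d}
  B6: | IN={b+c, b+e, d*d} | OUT={d*d}
  B7: | IN={d*d} | OUT={d*d}
  B8: | IN={d*d} | OUT={b+d, d*d}
  B9: | IN={b+d, d*d} | OUT={b+d, d*d}

Merge at B2: IN[B2] = OUT[B1] ∩ OUT[B5] = {d*d}
Applying B2's transfer function to that IN value gives OUT[B2] (row B2 above).

Answer: {d*d}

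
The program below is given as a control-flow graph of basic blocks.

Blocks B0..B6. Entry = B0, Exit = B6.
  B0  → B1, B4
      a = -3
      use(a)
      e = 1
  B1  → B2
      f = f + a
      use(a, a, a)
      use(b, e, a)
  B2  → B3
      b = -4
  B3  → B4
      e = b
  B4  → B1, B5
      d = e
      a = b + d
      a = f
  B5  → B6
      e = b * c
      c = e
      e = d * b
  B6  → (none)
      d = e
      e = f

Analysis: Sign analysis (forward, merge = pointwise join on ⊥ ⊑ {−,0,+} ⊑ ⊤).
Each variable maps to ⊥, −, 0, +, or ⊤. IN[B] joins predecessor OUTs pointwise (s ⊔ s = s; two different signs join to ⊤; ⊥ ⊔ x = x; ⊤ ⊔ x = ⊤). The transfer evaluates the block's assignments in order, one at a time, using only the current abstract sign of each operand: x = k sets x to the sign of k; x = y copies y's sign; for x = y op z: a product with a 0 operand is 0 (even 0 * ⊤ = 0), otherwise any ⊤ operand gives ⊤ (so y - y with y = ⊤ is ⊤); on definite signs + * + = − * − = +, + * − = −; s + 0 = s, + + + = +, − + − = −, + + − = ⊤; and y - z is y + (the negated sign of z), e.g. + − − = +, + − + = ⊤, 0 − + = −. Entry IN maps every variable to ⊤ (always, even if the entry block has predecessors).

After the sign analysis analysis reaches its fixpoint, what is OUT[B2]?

Per-block solution:
  B0: | IN=(all ⊤) | OUT={a:-, e:+; rest ⊤}
  B1: | IN=(all ⊤) | OUT=(all ⊤)
  B2: | IN=(all ⊤) | OUT={b:-; rest ⊤}
  B3: | IN={b:-; rest ⊤} | OUT={b:-, e:-; rest ⊤}
  B4: | IN=(all ⊤) | OUT=(all ⊤)
  B5: | IN=(all ⊤) | OUT=(all ⊤)
  B6: | IN=(all ⊤) | OUT=(all ⊤)

Merge at B2: IN[B2] = OUT[B1] = {a: ⊤, b: ⊤, c: ⊤, d: ⊤, e: ⊤, f: ⊤}
Applying B2's transfer function to that IN value gives OUT[B2] (row B2 above).

Answer: {a: ⊤, b: -, c: ⊤, d: ⊤, e: ⊤, f: ⊤}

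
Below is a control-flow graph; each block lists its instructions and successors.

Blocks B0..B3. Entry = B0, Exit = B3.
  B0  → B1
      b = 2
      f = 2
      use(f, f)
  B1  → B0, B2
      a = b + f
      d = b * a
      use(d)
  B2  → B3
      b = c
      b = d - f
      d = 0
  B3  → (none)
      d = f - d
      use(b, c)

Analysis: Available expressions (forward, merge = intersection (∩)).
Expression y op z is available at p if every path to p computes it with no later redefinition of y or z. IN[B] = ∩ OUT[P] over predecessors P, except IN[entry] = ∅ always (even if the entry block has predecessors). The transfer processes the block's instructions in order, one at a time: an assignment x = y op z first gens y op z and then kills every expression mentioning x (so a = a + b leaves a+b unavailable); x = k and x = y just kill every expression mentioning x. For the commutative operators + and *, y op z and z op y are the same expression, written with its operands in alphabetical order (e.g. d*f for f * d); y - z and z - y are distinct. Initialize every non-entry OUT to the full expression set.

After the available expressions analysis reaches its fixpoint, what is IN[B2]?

Per-block solution:
  B0: | IN={} | OUT={}
  B1: | IN={} | OUT={a*b, b+f}
  B2: | IN={a*b, b+f} | OUT={}
  B3: | IN={} | OUT={}

Merge at B2: IN[B2] = OUT[B1] = {a*b, b+f}

Answer: {a*b, b+f}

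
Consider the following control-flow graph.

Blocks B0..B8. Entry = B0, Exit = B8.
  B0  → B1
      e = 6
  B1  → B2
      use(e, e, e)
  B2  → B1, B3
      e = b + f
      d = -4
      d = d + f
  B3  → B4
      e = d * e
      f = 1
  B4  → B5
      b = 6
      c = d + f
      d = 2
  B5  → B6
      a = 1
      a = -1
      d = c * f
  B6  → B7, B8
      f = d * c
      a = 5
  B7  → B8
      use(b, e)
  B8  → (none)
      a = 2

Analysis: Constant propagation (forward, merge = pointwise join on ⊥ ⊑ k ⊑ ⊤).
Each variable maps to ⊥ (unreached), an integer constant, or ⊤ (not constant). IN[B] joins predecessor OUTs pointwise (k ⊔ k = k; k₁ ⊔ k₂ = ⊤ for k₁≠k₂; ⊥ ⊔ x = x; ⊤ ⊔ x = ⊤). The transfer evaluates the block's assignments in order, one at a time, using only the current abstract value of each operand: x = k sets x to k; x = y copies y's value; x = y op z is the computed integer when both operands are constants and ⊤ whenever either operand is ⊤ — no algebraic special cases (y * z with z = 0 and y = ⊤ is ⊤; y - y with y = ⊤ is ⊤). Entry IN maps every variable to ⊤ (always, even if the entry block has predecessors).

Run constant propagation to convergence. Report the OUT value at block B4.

Answer: {a: ⊤, b: 6, c: ⊤, d: 2, e: ⊤, f: 1}

Derivation:
Fixpoint table:
  B0: | IN=(all ⊤) | OUT={e:6; rest ⊤}
  B1: | IN=(all ⊤) | OUT=(all ⊤)
  B2: | IN=(all ⊤) | OUT=(all ⊤)
  B3: | IN=(all ⊤) | OUT={f:1; rest ⊤}
  B4: | IN={f:1; rest ⊤} | OUT={b:6, d:2, f:1; rest ⊤}
  B5: | IN={b:6, d:2, f:1; rest ⊤} | OUT={a:-1, b:6, f:1; rest ⊤}
  B6: | IN={a:-1, b:6, f:1; rest ⊤} | OUT={a:5, b:6; rest ⊤}
  B7: | IN={a:5, b:6; rest ⊤} | OUT={a:5, b:6; rest ⊤}
  B8: | IN={a:5, b:6; rest ⊤} | OUT={a:2, b:6; rest ⊤}

Merge at B4: IN[B4] = OUT[B3] = {a: ⊤, b: ⊤, c: ⊤, d: ⊤, e: ⊤, f: 1}
Applying B4's transfer function to that IN value gives OUT[B4] (row B4 above).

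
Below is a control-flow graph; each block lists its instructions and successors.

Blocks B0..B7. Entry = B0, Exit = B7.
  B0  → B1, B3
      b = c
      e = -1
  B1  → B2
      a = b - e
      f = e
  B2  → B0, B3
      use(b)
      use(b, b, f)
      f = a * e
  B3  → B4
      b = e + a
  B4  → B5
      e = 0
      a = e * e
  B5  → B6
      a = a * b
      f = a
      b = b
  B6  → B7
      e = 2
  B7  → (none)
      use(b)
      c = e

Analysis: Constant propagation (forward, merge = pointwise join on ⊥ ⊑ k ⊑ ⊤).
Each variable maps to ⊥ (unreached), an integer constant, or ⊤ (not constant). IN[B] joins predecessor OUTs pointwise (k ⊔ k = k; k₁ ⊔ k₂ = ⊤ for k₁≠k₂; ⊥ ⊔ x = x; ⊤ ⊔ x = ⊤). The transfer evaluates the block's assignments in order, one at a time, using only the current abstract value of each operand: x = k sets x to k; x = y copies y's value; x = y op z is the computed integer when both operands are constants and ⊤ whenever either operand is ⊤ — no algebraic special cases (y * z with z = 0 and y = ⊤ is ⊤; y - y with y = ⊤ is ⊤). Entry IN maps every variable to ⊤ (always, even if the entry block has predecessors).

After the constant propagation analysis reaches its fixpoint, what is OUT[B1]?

Answer: {a: ⊤, b: ⊤, c: ⊤, d: ⊤, e: -1, f: -1}

Working:
Per-block solution:
  B0:   IN=(all ⊤)   OUT={e:-1; rest ⊤}
  B1:   IN={e:-1; rest ⊤}   OUT={e:-1, f:-1; rest ⊤}
  B2:   IN={e:-1, f:-1; rest ⊤}   OUT={e:-1; rest ⊤}
  B3:   IN={e:-1; rest ⊤}   OUT={e:-1; rest ⊤}
  B4:   IN={e:-1; rest ⊤}   OUT={a:0, e:0; rest ⊤}
  B5:   IN={a:0, e:0; rest ⊤}   OUT={e:0; rest ⊤}
  B6:   IN={e:0; rest ⊤}   OUT={e:2; rest ⊤}
  B7:   IN={e:2; rest ⊤}   OUT={c:2, e:2; rest ⊤}

Merge at B1: IN[B1] = OUT[B0] = {a: ⊤, b: ⊤, c: ⊤, d: ⊤, e: -1, f: ⊤}
Applying B1's transfer function to that IN value gives OUT[B1] (row B1 above).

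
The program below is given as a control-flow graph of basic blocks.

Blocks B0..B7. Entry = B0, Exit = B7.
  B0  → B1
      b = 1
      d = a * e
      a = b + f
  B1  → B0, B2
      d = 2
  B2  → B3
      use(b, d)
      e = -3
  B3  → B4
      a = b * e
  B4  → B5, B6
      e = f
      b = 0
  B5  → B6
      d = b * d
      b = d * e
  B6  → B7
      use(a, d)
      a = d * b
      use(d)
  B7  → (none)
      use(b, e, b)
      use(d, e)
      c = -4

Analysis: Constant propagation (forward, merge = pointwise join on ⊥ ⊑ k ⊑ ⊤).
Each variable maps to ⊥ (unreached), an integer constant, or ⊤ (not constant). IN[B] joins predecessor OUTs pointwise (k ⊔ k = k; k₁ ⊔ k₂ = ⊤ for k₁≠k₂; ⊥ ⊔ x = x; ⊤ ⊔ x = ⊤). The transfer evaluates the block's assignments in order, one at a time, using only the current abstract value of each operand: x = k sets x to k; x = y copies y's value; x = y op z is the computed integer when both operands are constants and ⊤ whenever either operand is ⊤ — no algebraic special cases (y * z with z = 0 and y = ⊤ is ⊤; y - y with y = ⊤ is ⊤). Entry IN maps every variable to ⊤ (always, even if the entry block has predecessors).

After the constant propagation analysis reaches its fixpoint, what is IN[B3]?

Converged values:
  B0: | IN=(all ⊤) | OUT={b:1; rest ⊤}
  B1: | IN={b:1; rest ⊤} | OUT={b:1, d:2; rest ⊤}
  B2: | IN={b:1, d:2; rest ⊤} | OUT={b:1, d:2, e:-3; rest ⊤}
  B3: | IN={b:1, d:2, e:-3; rest ⊤} | OUT={a:-3, b:1, d:2, e:-3; rest ⊤}
  B4: | IN={a:-3, b:1, d:2, e:-3; rest ⊤} | OUT={a:-3, b:0, d:2; rest ⊤}
  B5: | IN={a:-3, b:0, d:2; rest ⊤} | OUT={a:-3, d:0; rest ⊤}
  B6: | IN={a:-3; rest ⊤} | OUT=(all ⊤)
  B7: | IN=(all ⊤) | OUT={c:-4; rest ⊤}

Merge at B3: IN[B3] = OUT[B2] = {a: ⊤, b: 1, c: ⊤, d: 2, e: -3, f: ⊤}

Answer: {a: ⊤, b: 1, c: ⊤, d: 2, e: -3, f: ⊤}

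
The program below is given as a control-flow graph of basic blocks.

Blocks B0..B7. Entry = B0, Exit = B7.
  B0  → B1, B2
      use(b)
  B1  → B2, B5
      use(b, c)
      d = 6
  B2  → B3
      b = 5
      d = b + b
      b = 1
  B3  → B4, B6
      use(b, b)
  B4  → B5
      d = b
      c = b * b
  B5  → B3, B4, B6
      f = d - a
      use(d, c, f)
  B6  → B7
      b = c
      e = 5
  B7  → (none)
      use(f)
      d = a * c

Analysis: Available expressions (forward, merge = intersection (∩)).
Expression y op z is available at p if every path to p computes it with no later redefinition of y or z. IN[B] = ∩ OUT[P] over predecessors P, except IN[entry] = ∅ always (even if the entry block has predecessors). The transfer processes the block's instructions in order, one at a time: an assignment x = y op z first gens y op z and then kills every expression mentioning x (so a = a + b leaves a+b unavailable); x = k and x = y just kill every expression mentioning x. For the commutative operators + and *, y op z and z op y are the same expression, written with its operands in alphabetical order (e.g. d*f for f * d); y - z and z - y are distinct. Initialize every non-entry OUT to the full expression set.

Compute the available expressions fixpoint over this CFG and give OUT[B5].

Answer: {d-a}

Derivation:
Converged values:
  B0:   IN={}   OUT={}
  B1:   IN={}   OUT={}
  B2:   IN={}   OUT={}
  B3:   IN={}   OUT={}
  B4:   IN={}   OUT={b*b}
  B5:   IN={}   OUT={d-a}
  B6:   IN={}   OUT={}
  B7:   IN={}   OUT={a*c}

Merge at B5: IN[B5] = OUT[B1] ∩ OUT[B4] = {}
Applying B5's transfer function to that IN value gives OUT[B5] (row B5 above).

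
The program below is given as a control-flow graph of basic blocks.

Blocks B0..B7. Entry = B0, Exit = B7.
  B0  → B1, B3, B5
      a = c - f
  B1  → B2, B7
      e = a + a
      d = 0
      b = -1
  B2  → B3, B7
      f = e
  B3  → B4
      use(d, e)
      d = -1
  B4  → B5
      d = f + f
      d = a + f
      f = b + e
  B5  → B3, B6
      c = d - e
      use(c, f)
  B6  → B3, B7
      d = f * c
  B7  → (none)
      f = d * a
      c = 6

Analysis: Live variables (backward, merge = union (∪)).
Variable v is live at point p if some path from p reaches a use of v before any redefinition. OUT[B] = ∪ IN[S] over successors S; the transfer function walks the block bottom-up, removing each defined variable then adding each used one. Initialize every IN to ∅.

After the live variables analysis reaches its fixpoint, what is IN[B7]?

Converged values:
  B0: | IN={b, c, d, e, f} | OUT={a, b, d, e, f}
  B1: | IN={a} | OUT={a, b, d, e}
  B2: | IN={a, b, d, e} | OUT={a, b, d, e, f}
  B3: | IN={a, b, d, e, f} | OUT={a, b, e, f}
  B4: | IN={a, b, e, f} | OUT={a, b, d, e, f}
  B5: | IN={a, b, d, e, f} | OUT={a, b, c, d, e, f}
  B6: | IN={a, b, c, e, f} | OUT={a, b, d, e, f}
  B7: | IN={a, d} | OUT={}

B7 is the boundary node: OUT[B7] = {}
Applying B7's transfer function to that OUT value gives IN[B7] (row B7 above).

Answer: {a, d}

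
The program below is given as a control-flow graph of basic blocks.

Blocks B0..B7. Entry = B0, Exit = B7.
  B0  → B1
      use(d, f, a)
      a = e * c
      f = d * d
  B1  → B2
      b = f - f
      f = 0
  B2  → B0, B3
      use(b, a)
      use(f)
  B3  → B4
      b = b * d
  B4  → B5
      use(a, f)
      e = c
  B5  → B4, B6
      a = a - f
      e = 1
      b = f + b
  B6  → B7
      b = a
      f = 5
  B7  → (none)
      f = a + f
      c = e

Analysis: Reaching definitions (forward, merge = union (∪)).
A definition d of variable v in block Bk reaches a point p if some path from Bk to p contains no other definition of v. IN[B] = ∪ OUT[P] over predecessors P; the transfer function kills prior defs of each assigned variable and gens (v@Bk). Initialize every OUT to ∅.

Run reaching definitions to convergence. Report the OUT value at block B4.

Answer: {a@B0, a@B5, b@B3, b@B5, e@B4, f@B1}

Trace:
Converged values:
  B0: | IN={a@B0, b@B1, f@B1} | OUT={a@B0, b@B1, f@B0}
  B1: | IN={a@B0, b@B1, f@B0} | OUT={a@B0, b@B1, f@B1}
  B2: | IN={a@B0, b@B1, f@B1} | OUT={a@B0, b@B1, f@B1}
  B3: | IN={a@B0, b@B1, f@B1} | OUT={a@B0, b@B3, f@B1}
  B4: | IN={a@B0, a@B5, b@B3, b@B5, e@B5, f@B1} | OUT={a@B0, a@B5, b@B3, b@B5, e@B4, f@B1}
  B5: | IN={a@B0, a@B5, b@B3, b@B5, e@B4, f@B1} | OUT={a@B5, b@B5, e@B5, f@B1}
  B6: | IN={a@B5, b@B5, e@B5, f@B1} | OUT={a@B5, b@B6, e@B5, f@B6}
  B7: | IN={a@B5, b@B6, e@B5, f@B6} | OUT={a@B5, b@B6, c@B7, e@B5, f@B7}

Merge at B4: IN[B4] = OUT[B3] ⊔ OUT[B5] = {a@B0, a@B5, b@B3, b@B5, e@B5, f@B1}
Applying B4's transfer function to that IN value gives OUT[B4] (row B4 above).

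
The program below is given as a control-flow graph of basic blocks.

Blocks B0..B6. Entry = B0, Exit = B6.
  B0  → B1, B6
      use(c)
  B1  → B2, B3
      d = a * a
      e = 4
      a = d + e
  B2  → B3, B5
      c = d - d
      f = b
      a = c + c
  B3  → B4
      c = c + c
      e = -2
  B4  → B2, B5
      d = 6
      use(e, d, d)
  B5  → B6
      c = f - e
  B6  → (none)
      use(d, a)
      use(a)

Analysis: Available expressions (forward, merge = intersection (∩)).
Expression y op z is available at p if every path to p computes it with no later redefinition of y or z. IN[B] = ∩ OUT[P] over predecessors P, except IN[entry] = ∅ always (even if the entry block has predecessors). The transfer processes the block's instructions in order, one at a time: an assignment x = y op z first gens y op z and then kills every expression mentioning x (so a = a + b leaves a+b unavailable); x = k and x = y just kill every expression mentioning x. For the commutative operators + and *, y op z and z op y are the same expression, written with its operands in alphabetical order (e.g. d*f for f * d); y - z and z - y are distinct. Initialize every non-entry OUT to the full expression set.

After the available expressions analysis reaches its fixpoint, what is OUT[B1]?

Converged values:
  B0:   IN={}   OUT={}
  B1:   IN={}   OUT={d+e}
  B2:   IN={}   OUT={c+c, d-d}
  B3:   IN={}   OUT={}
  B4:   IN={}   OUT={}
  B5:   IN={}   OUT={f-e}
  B6:   IN={}   OUT={}

Merge at B1: IN[B1] = OUT[B0] = {}
Applying B1's transfer function to that IN value gives OUT[B1] (row B1 above).

Answer: {d+e}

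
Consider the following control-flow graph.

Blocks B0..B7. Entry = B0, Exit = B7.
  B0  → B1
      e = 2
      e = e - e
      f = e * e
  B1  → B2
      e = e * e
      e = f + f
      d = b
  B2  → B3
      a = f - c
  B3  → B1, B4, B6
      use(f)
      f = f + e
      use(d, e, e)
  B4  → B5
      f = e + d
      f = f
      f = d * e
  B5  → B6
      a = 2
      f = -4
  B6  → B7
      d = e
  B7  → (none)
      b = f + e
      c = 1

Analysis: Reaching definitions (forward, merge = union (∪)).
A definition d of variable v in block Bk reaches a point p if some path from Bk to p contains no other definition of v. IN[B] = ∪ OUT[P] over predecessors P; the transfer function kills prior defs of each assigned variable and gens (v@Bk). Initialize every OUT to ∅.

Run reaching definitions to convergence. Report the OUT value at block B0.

Answer: {e@B0, f@B0}

Working:
Converged values:
  B0: | IN={} | OUT={e@B0, f@B0}
  B1: | IN={a@B2, d@B1, e@B0, e@B1, f@B0, f@B3} | OUT={a@B2, d@B1, e@B1, f@B0, f@B3}
  B2: | IN={a@B2, d@B1, e@B1, f@B0, f@B3} | OUT={a@B2, d@B1, e@B1, f@B0, f@B3}
  B3: | IN={a@B2, d@B1, e@B1, f@B0, f@B3} | OUT={a@B2, d@B1, e@B1, f@B3}
  B4: | IN={a@B2, d@B1, e@B1, f@B3} | OUT={a@B2, d@B1, e@B1, f@B4}
  B5: | IN={a@B2, d@B1, e@B1, f@B4} | OUT={a@B5, d@B1, e@B1, f@B5}
  B6: | IN={a@B2, a@B5, d@B1, e@B1, f@B3, f@B5} | OUT={a@B2, a@B5, d@B6, e@B1, f@B3, f@B5}
  B7: | IN={a@B2, a@B5, d@B6, e@B1, f@B3, f@B5} | OUT={a@B2, a@B5, b@B7, c@B7, d@B6, e@B1, f@B3, f@B5}

B0 is the boundary node: IN[B0] = {}
Applying B0's transfer function to that IN value gives OUT[B0] (row B0 above).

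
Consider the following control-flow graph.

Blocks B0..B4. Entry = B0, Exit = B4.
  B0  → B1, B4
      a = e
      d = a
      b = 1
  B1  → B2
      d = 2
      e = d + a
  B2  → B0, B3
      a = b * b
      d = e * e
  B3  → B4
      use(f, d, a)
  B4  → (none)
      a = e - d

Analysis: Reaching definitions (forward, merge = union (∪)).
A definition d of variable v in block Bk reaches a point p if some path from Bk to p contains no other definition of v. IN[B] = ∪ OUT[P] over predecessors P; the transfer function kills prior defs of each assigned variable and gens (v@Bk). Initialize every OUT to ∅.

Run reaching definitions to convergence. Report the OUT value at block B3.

Fixpoint table:
  B0:   IN={a@B2, b@B0, d@B2, e@B1}   OUT={a@B0, b@B0, d@B0, e@B1}
  B1:   IN={a@B0, b@B0, d@B0, e@B1}   OUT={a@B0, b@B0, d@B1, e@B1}
  B2:   IN={a@B0, b@B0, d@B1, e@B1}   OUT={a@B2, b@B0, d@B2, e@B1}
  B3:   IN={a@B2, b@B0, d@B2, e@B1}   OUT={a@B2, b@B0, d@B2, e@B1}
  B4:   IN={a@B0, a@B2, b@B0, d@B0, d@B2, e@B1}   OUT={a@B4, b@B0, d@B0, d@B2, e@B1}

Merge at B3: IN[B3] = OUT[B2] = {a@B2, b@B0, d@B2, e@B1}
Applying B3's transfer function to that IN value gives OUT[B3] (row B3 above).

Answer: {a@B2, b@B0, d@B2, e@B1}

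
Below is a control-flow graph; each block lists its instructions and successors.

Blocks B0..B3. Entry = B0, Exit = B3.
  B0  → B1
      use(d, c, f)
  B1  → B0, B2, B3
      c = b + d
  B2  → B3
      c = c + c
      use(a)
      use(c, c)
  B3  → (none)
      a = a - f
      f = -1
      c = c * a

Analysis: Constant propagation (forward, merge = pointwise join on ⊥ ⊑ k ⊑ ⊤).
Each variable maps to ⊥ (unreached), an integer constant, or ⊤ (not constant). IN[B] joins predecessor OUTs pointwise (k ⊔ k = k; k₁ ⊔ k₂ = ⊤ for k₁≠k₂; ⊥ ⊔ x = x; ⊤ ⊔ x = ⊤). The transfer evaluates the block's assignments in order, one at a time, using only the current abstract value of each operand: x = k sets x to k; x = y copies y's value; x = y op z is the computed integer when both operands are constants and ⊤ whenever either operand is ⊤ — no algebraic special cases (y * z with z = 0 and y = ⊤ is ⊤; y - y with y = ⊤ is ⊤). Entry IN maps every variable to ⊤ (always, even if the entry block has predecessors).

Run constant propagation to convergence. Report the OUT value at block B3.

Answer: {a: ⊤, b: ⊤, c: ⊤, d: ⊤, e: ⊤, f: -1}

Derivation:
Per-block solution:
  B0: | IN=(all ⊤) | OUT=(all ⊤)
  B1: | IN=(all ⊤) | OUT=(all ⊤)
  B2: | IN=(all ⊤) | OUT=(all ⊤)
  B3: | IN=(all ⊤) | OUT={f:-1; rest ⊤}

Merge at B3: IN[B3] = OUT[B1] ⊔ OUT[B2] = {a: ⊤, b: ⊤, c: ⊤, d: ⊤, e: ⊤, f: ⊤}
Applying B3's transfer function to that IN value gives OUT[B3] (row B3 above).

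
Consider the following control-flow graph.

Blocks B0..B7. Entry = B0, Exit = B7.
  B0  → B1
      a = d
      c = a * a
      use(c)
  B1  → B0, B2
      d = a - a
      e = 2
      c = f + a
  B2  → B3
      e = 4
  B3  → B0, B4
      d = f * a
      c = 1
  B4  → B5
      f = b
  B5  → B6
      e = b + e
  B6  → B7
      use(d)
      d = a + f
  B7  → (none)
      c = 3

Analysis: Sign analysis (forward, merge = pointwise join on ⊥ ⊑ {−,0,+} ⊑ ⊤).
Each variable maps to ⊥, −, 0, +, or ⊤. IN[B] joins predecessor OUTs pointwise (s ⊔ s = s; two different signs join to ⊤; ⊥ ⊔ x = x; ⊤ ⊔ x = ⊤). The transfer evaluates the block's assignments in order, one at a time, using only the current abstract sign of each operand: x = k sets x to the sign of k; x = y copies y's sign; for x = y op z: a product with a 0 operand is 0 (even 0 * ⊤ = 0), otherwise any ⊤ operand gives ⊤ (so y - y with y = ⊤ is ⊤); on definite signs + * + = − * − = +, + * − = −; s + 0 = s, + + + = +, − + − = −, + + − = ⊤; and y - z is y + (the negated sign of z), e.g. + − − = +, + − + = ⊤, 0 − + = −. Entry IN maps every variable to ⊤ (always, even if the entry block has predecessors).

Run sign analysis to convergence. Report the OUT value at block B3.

Converged values:
  B0:  IN=(all ⊤)  OUT=(all ⊤)
  B1:  IN=(all ⊤)  OUT={e:+; rest ⊤}
  B2:  IN={e:+; rest ⊤}  OUT={e:+; rest ⊤}
  B3:  IN={e:+; rest ⊤}  OUT={c:+, e:+; rest ⊤}
  B4:  IN={c:+, e:+; rest ⊤}  OUT={c:+, e:+; rest ⊤}
  B5:  IN={c:+, e:+; rest ⊤}  OUT={c:+; rest ⊤}
  B6:  IN={c:+; rest ⊤}  OUT={c:+; rest ⊤}
  B7:  IN={c:+; rest ⊤}  OUT={c:+; rest ⊤}

Merge at B3: IN[B3] = OUT[B2] = {a: ⊤, b: ⊤, c: ⊤, d: ⊤, e: +, f: ⊤}
Applying B3's transfer function to that IN value gives OUT[B3] (row B3 above).

Answer: {a: ⊤, b: ⊤, c: +, d: ⊤, e: +, f: ⊤}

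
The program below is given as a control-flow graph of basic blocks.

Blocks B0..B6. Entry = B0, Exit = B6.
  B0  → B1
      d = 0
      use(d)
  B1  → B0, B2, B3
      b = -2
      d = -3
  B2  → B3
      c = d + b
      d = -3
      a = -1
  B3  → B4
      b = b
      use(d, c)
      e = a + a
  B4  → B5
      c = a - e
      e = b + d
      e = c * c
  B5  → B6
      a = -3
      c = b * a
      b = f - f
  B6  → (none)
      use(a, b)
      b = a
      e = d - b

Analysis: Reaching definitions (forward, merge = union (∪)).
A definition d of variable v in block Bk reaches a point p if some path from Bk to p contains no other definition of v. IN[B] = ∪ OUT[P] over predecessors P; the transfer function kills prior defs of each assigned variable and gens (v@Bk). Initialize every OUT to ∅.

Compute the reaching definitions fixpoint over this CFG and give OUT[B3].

Converged values:
  B0:   IN={b@B1, d@B1}   OUT={b@B1, d@B0}
  B1:   IN={b@B1, d@B0}   OUT={b@B1, d@B1}
  B2:   IN={b@B1, d@B1}   OUT={a@B2, b@B1, c@B2, d@B2}
  B3:   IN={a@B2, b@B1, c@B2, d@B1, d@B2}   OUT={a@B2, b@B3, c@B2, d@B1, d@B2, e@B3}
  B4:   IN={a@B2, b@B3, c@B2, d@B1, d@B2, e@B3}   OUT={a@B2, b@B3, c@B4, d@B1, d@B2, e@B4}
  B5:   IN={a@B2, b@B3, c@B4, d@B1, d@B2, e@B4}   OUT={a@B5, b@B5, c@B5, d@B1, d@B2, e@B4}
  B6:   IN={a@B5, b@B5, c@B5, d@B1, d@B2, e@B4}   OUT={a@B5, b@B6, c@B5, d@B1, d@B2, e@B6}

Merge at B3: IN[B3] = OUT[B1] ⊔ OUT[B2] = {a@B2, b@B1, c@B2, d@B1, d@B2}
Applying B3's transfer function to that IN value gives OUT[B3] (row B3 above).

Answer: {a@B2, b@B3, c@B2, d@B1, d@B2, e@B3}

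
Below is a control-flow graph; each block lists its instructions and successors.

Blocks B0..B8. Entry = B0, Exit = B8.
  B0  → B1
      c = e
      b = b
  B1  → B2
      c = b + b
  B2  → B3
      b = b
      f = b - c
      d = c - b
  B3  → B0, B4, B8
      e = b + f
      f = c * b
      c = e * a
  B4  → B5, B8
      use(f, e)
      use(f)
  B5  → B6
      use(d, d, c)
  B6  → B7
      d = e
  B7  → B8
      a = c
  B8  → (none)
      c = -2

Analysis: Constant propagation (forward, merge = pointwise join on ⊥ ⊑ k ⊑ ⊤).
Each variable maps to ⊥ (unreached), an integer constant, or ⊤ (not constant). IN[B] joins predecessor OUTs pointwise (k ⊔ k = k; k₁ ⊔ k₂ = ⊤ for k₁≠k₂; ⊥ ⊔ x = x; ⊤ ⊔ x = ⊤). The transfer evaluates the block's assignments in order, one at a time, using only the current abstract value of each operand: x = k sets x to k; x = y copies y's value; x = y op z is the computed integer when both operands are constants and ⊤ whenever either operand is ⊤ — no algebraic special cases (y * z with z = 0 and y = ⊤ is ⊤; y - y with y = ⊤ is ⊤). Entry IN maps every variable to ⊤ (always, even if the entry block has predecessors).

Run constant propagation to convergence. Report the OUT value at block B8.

Converged values:
  B0: | IN=(all ⊤) | OUT=(all ⊤)
  B1: | IN=(all ⊤) | OUT=(all ⊤)
  B2: | IN=(all ⊤) | OUT=(all ⊤)
  B3: | IN=(all ⊤) | OUT=(all ⊤)
  B4: | IN=(all ⊤) | OUT=(all ⊤)
  B5: | IN=(all ⊤) | OUT=(all ⊤)
  B6: | IN=(all ⊤) | OUT=(all ⊤)
  B7: | IN=(all ⊤) | OUT=(all ⊤)
  B8: | IN=(all ⊤) | OUT={c:-2; rest ⊤}

Merge at B8: IN[B8] = OUT[B3] ⊔ OUT[B4] ⊔ OUT[B7] = {a: ⊤, b: ⊤, c: ⊤, d: ⊤, e: ⊤, f: ⊤}
Applying B8's transfer function to that IN value gives OUT[B8] (row B8 above).

Answer: {a: ⊤, b: ⊤, c: -2, d: ⊤, e: ⊤, f: ⊤}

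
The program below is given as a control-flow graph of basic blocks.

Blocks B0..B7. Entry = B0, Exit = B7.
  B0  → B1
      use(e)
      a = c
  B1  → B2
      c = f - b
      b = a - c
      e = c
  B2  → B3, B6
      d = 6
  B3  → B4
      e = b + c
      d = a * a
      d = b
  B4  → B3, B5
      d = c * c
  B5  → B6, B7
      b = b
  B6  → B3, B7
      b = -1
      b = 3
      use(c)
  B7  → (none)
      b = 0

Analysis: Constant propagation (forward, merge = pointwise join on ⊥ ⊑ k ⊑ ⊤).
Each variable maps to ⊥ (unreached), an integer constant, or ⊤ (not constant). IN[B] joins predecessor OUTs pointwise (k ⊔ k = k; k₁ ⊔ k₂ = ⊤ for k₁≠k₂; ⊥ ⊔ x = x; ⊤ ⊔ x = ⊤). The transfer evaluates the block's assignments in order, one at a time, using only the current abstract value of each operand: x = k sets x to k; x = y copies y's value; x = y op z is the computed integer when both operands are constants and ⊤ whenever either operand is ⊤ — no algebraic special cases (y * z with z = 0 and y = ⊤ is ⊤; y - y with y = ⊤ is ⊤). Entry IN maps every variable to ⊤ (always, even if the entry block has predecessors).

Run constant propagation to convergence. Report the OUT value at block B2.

Answer: {a: ⊤, b: ⊤, c: ⊤, d: 6, e: ⊤, f: ⊤}

Trace:
Per-block solution:
  B0:   IN=(all ⊤)   OUT=(all ⊤)
  B1:   IN=(all ⊤)   OUT=(all ⊤)
  B2:   IN=(all ⊤)   OUT={d:6; rest ⊤}
  B3:   IN=(all ⊤)   OUT=(all ⊤)
  B4:   IN=(all ⊤)   OUT=(all ⊤)
  B5:   IN=(all ⊤)   OUT=(all ⊤)
  B6:   IN=(all ⊤)   OUT={b:3; rest ⊤}
  B7:   IN=(all ⊤)   OUT={b:0; rest ⊤}

Merge at B2: IN[B2] = OUT[B1] = {a: ⊤, b: ⊤, c: ⊤, d: ⊤, e: ⊤, f: ⊤}
Applying B2's transfer function to that IN value gives OUT[B2] (row B2 above).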